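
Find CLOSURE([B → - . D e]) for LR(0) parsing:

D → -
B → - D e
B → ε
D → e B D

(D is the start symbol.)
Start with: [B → - . D e]
  [B → - . D e] has the dot before D: add [D → . -], [D → . e B D]
No further items can be added.

CLOSURE = { [B → - . D e], [D → . -], [D → . e B D] }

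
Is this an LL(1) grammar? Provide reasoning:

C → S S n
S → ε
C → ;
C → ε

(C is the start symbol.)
Relevant sets:
  FIRST(S) = { ε }
  FOLLOW(C) = { $ }

For C:
  PREDICT(C → S S n) = { 'n' }
  PREDICT(C → ';') = { ';' }
  PREDICT(C → ε) = { $ }
S has a single production, so nothing to check there.

All predict sets are disjoint. The grammar IS LL(1).

Answer: Yes, the grammar is LL(1).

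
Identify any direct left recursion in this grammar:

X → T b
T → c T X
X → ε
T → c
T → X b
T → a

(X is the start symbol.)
No direct left recursion

Direct left recursion occurs when N → N α for some non-terminal N (the right-hand side begins with the left-hand side itself).

X → T b: starts with T
T → c T X: starts with c
X → ε: starts with ε
T → c: starts with c
T → X b: starts with X
T → a: starts with a

No direct left recursion found.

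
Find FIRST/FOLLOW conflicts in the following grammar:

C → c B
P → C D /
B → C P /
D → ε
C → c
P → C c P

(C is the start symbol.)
No FIRST/FOLLOW conflicts.

A FIRST/FOLLOW conflict occurs when a non-terminal N has a nullable alternative N → β (β ⇒* ε) and another alternative N → α with FIRST(α) ∩ FOLLOW(N) ≠ ∅: on such a lookahead the parser cannot decide between expanding α and letting N vanish via β.

Nullable non-terminals: D.
D has a nullable alternative but only one production, so nothing to check.

B, C, P have no nullable alternative, so no FIRST/FOLLOW check is needed there.

No FIRST/FOLLOW conflicts found.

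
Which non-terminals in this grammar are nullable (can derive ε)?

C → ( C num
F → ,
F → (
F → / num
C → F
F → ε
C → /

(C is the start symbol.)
{ 'C', 'F' }

ε-productions: F → ε
So F is immediately nullable.
C → F: every symbol on the right is nullable, so C is nullable too.
Every non-terminal is now nullable.
Nullable = { 'C', 'F' }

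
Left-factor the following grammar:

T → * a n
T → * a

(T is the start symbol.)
Left-factoring transforms A → αβ₁ | αβ₂ into A → αA' and A' → β₁ | β₂
(α is the longest common prefix among the alternatives). Repeat until
no nonterminal has two alternatives with a common prefix.

Round 1: T has alternatives sharing prefix '* a'. Introduce T': T → * a T'
  Add: T' → n
  Add: T' → ε

No remaining common prefixes — done.

Resulting grammar:
T → * a T'
T' → n
T' → ε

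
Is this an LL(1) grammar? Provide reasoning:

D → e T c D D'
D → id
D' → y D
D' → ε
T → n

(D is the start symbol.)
A grammar is LL(1) if for each non-terminal N with multiple productions, the predict sets of those productions are pairwise disjoint, where PREDICT(N → α) = (FIRST(α) \ {ε}) ∪ (FOLLOW(N) if α ⇒* ε).

Relevant sets:
  FOLLOW(D') = { $, 'y' }

For D:
  PREDICT(D → e T c D D') = { 'e' }
  PREDICT(D → id) = { 'id' }
For D':
  PREDICT(D' → y D) = { 'y' }
  PREDICT(D' → ε) = { $, 'y' }
T has a single production, so nothing to check there.

Conflict found: Predict set conflict for D': { 'y' }
The grammar is NOT LL(1).

Answer: No. Predict set conflict for D': { 'y' }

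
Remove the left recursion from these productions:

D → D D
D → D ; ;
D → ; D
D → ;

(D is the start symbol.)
D is directly left-recursive. The standard transformation for
  A → A α₁ | ... | A α_m | β₁ | ... | β_n
is
  A  → β₁ A' | ... | β_n A'
  A' → α₁ A' | ... | α_m A' | ε

D → ; D becomes D → ; D D'
D → ; becomes D → ; D'
D → D D becomes D' → D D'
D → D ; ; becomes D' → ; ; D'
Add D' → ε

Resulting grammar:
D → ; D D'
D → ; D'
D' → D D'
D' → ; ; D'
D' → ε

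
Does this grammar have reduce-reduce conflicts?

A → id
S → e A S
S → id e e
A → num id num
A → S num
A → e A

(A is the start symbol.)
A reduce-reduce conflict occurs when an LR(0) state has two complete items [A → α .] and [B → β .] — both call for a reduction, and with no lookahead the parser cannot choose between them.

Augment with A' → A and build the canonical LR(0) collection (I0 = CLOSURE({[A' → . A]}), then GOTO on every symbol after a dot until no new states appear). It has 16 states:
  I0: { [A → . S num], [A → . e A], [A → . id], [A → . num id num], [A' → . A], [S → . e A S], [S → . id e e] }  — shift
  I1: { [A' → A .] }  — accept
  I2: { [A → S . num] }  — shift
  I3: { [A → . S num], [A → . e A], [A → . id], [A → . num id num], [A → e . A], [S → . e A S], [S → . id e e], [S → e . A S] }  — shift
  I4: { [A → id .], [S → id . e e] }  — shift, reduce
  I5: { [A → num . id num] }  — shift
  I6: { [A → num id . num] }  — shift
  I7: { [A → num id num .] }  — reduce
  I8: { [S → id e . e] }  — shift
  I9: { [S → id e e .] }  — reduce
  I10: { [A → e A .], [S → . e A S], [S → . id e e], [S → e A . S] }  — shift, reduce
  I11: { [S → e A S .] }  — reduce
  I12: { [A → . S num], [A → . e A], [A → . id], [A → . num id num], [S → . e A S], [S → . id e e], [S → e . A S] }  — shift
  I13: { [S → id . e e] }  — shift
  I14: { [S → . e A S], [S → . id e e], [S → e A . S] }  — shift
  I15: { [A → S num .] }  — reduce

No state contains more than one complete item.

Answer: No reduce-reduce conflicts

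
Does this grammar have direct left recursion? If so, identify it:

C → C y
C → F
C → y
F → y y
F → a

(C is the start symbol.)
Direct left recursion occurs when N → N α for some non-terminal N (the right-hand side begins with the left-hand side itself).

C → C y: LEFT RECURSIVE (starts with C)
C → F: starts with F
C → y: starts with y
F → y y: starts with y
F → a: starts with a

The grammar has direct left recursion on: C.

Answer: Yes, C is left-recursive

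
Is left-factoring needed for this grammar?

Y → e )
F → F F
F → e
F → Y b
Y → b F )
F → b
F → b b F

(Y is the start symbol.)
Left-factoring is needed when two productions for the same non-terminal
share a common prefix on the right-hand side.

Productions for Y:
  Y → e )
  Y → b F )
Productions for F:
  F → F F
  F → e
  F → Y b
  F → b
  F → b b F

Found common prefix 'b' in productions for F

Answer: Yes, F has productions with common prefix 'b'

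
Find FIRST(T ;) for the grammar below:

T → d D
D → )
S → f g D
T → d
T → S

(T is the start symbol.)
{ 'd', 'f' }

FIRST sets of the non-terminals involved (from the grammar, by fixed-point iteration):
  FIRST(T) = { 'd', 'f' }

To compute FIRST(T ;), process the symbols left to right:
Symbol T is a non-terminal. Add FIRST(T) \ {ε} = { 'd', 'f' }
T is not nullable (ε ∉ FIRST(T)), so stop here.
FIRST(T ;) = { 'd', 'f' }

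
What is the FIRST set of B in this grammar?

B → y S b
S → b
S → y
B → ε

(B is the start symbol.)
{ 'y', ε }

To compute FIRST(B), examine every production with B on the left-hand side, reading each right-hand side left to right until a non-nullable symbol is reached.

From B → y S b:
  - y is a terminal: add 'y' and stop
From B → ε:
  - ε-production, so ε ∈ FIRST(B)

Collecting: FIRST(B) = { 'y', ε }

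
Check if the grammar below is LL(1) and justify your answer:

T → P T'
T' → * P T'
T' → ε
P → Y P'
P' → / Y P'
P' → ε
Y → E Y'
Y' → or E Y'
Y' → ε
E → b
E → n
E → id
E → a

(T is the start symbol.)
A grammar is LL(1) if for each non-terminal N with multiple productions, the predict sets of those productions are pairwise disjoint, where PREDICT(N → α) = (FIRST(α) \ {ε}) ∪ (FOLLOW(N) if α ⇒* ε).

Relevant sets:
  FOLLOW(T') = { $ }
  FOLLOW(P') = { $, '*' }
  FOLLOW(Y') = { $, '*', '/' }

For T':
  PREDICT(T' → '*' P T') = { '*' }
  PREDICT(T' → ε) = { $ }
For P':
  PREDICT(P' → '/' Y P') = { '/' }
  PREDICT(P' → ε) = { $, '*' }
For Y':
  PREDICT(Y' → or E Y') = { 'or' }
  PREDICT(Y' → ε) = { $, '*', '/' }
For E:
  PREDICT(E → b) = { 'b' }
  PREDICT(E → n) = { 'n' }
  PREDICT(E → id) = { 'id' }
  PREDICT(E → a) = { 'a' }
T, P, Y have a single production, so nothing to check there.

All predict sets are disjoint. The grammar IS LL(1).

Answer: Yes, the grammar is LL(1).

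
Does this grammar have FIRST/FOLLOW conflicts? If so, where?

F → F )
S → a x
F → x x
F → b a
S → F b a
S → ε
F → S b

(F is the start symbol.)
Nullable non-terminals: S.
FIRST sets used below: FIRST(F) = { 'a', 'b', 'x' }

S: nullable alternative(s) S → ε; FOLLOW(S) = { 'b' }
  S → a x: FIRST \ {ε} = { 'a' } — disjoint from FOLLOW(S)
  S → F b a: FIRST \ {ε} = { 'a', 'b', 'x' } — overlaps FOLLOW(S) on { 'b' }: CONFLICT
  S → ε: FIRST \ {ε} = { } — this is the only nullable alternative, skip

F has no nullable alternative, so no FIRST/FOLLOW check is needed there.

So the grammar has 1 FIRST/FOLLOW conflict (marked CONFLICT above).

Answer: Yes. S → F b a with FOLLOW(S) on { 'b' }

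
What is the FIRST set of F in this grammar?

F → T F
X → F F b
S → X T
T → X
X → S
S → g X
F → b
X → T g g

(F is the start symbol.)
{ 'b', 'g' }

FIRST sets of the other non-terminals involved (by the same procedure, iterated to a fixed point):
  FIRST(T) = { 'b', 'g' }

From F → T F:
  - T is a non-terminal: add FIRST(T) \ {ε} = { 'b', 'g' }
    T is not nullable, so stop
From F → b:
  - b is a terminal: add 'b' and stop

Collecting: FIRST(F) = { 'b', 'g' }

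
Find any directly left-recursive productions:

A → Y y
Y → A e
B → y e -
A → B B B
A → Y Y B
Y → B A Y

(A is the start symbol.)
No direct left recursion

Direct left recursion occurs when N → N α for some non-terminal N (the right-hand side begins with the left-hand side itself).

A → Y y: starts with Y
Y → A e: starts with A
B → y e -: starts with y
A → B B B: starts with B
A → Y Y B: starts with Y
Y → B A Y: starts with B

No direct left recursion found.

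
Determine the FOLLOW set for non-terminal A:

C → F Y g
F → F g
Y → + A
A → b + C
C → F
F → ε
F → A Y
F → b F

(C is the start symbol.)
To compute FOLLOW(A), find every occurrence of A on a right-hand side N → α A β: add FIRST(β) \ {ε}, and if β is empty or nullable also add FOLLOW(N). Iterate to a fixed point.

In Y → + A: A is at the end, add FOLLOW(Y)
In F → A Y: A is followed by Y, add FIRST(Y) \ {ε} = { '+' }

The FOLLOW sets referred to above (computed the same way, to a fixed point):
  FOLLOW(Y) = { $, '+', 'g' }

Taking the union: FOLLOW(A) = { $, '+', 'g' }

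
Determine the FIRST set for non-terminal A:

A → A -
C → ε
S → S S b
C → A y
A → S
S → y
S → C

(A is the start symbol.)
FIRST sets of the other non-terminals involved (by the same procedure, iterated to a fixed point):
  FIRST(S) = { '-', 'b', 'y', ε }

From A → A -:
  - A is the symbol being defined: contributes nothing new
    A is nullable, so continue to the next symbol
  - '-' is a terminal: add '-' and stop
From A → S:
  - S is a non-terminal: add FIRST(S) \ {ε} = { '-', 'b', 'y' }
    S is nullable and nothing follows, so the whole right-hand side can vanish: ε ∈ FIRST(A)

Collecting: FIRST(A) = { '-', 'b', 'y', ε }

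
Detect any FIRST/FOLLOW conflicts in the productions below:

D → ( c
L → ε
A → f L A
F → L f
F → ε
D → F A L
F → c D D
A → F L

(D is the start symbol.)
A FIRST/FOLLOW conflict occurs when a non-terminal N has a nullable alternative N → β (β ⇒* ε) and another alternative N → α with FIRST(α) ∩ FOLLOW(N) ≠ ∅: on such a lookahead the parser cannot decide between expanding α and letting N vanish via β.

Nullable non-terminals: A, D, F, L.
FIRST sets used below: FIRST(F) = { 'c', 'f', ε }, FIRST(L) = { ε }, FIRST(A) = { 'c', 'f', ε }

A: nullable alternative(s) A → F L; FOLLOW(A) = { $, '(', 'c', 'f' }
  A → f L A: FIRST \ {ε} = { 'f' } — overlaps FOLLOW(A) on { 'f' }: CONFLICT
  A → F L: FIRST \ {ε} = { 'c', 'f' } — this is the only nullable alternative, skip

D: nullable alternative(s) D → F A L; FOLLOW(D) = { $, '(', 'c', 'f' }
  D → ( c: FIRST \ {ε} = { '(' } — overlaps FOLLOW(D) on { '(' }: CONFLICT
  D → F A L: FIRST \ {ε} = { 'c', 'f' } — this is the only nullable alternative, skip

F: nullable alternative(s) F → ε; FOLLOW(F) = { $, '(', 'c', 'f' }
  F → L f: FIRST \ {ε} = { 'f' } — overlaps FOLLOW(F) on { 'f' }: CONFLICT
  F → ε: FIRST \ {ε} = { } — this is the only nullable alternative, skip
  F → c D D: FIRST \ {ε} = { 'c' } — overlaps FOLLOW(F) on { 'c' }: CONFLICT
L has a nullable alternative but only one production, so nothing to check.

So the grammar has 4 FIRST/FOLLOW conflicts (marked CONFLICT above).

Answer: Yes. D → '(' c with FOLLOW(D) on { '(' }; A → f L A with FOLLOW(A) on { 'f' }; F → L f with FOLLOW(F) on { 'f' }; F → c D D with FOLLOW(F) on { 'c' }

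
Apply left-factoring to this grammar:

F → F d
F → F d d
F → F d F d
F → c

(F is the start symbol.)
F → F d F'
F' → ε
F' → d
F' → F d
F → c

Left-factoring transforms A → αβ₁ | αβ₂ into A → αA' and A' → β₁ | β₂
(α is the longest common prefix among the alternatives). Repeat until
no nonterminal has two alternatives with a common prefix.

Round 1: F has alternatives sharing prefix 'F d'. Introduce F': F → F d F'
  Add: F' → ε
  Add: F' → d
  Add: F' → F d

No remaining common prefixes — done.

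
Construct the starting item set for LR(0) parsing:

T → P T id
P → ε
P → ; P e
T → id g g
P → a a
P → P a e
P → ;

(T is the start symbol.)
First, augment the grammar with T' → T
I₀ = CLOSURE({ [T' → . T] }):
  [T' → . T] has the dot before T: add [T → . P T id], [T → . id g g]
  [T → . P T id] has the dot before P: add [P → .], [P → . ; P e], [P → . a a], [P → . P a e], [P → . ;]
No further items can be added.

I₀ = { [P → . ; P e], [P → . ;], [P → . P a e], [P → . a a], [P → .], [T → . P T id], [T → . id g g], [T' → . T] }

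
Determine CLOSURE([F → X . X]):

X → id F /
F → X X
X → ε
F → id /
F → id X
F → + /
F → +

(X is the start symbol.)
To compute CLOSURE, for each item [A → α.Bβ] where B is a non-terminal, add [B → .γ] for all productions B → γ; repeat for the newly added items until nothing changes.

Start with: [F → X . X]
  [F → X . X] has the dot before X: add [X → . id F /], [X → .]
No further items can be added.

CLOSURE = { [F → X . X], [X → . id F /], [X → .] }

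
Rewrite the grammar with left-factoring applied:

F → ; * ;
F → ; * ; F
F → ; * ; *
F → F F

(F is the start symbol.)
Left-factoring transforms A → αβ₁ | αβ₂ into A → αA' and A' → β₁ | β₂
(α is the longest common prefix among the alternatives). Repeat until
no nonterminal has two alternatives with a common prefix.

Round 1: F has alternatives sharing prefix '; * ;'. Introduce F': F → ; * ; F'
  Add: F' → ε
  Add: F' → F
  Add: F' → *

No remaining common prefixes — done.

Resulting grammar:
F → ; * ; F'
F' → ε
F' → F
F' → *
F → F F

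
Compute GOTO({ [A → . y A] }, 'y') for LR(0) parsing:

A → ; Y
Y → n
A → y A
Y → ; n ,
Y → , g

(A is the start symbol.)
GOTO(I, 'y') = CLOSURE({ [A → αX.β] : [A → α.Xβ] ∈ I, X = 'y' })

Items with dot before 'y', with the dot advanced:
  [A → . y A] → [A → y . A]
Closure of the advanced items:
  [A → y . A] has the dot before A: add [A → . ; Y], [A → . y A]

GOTO = { [A → . ; Y], [A → . y A], [A → y . A] }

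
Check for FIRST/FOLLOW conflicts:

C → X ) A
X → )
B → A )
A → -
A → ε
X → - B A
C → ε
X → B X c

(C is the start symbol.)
No FIRST/FOLLOW conflicts.

Nullable non-terminals: A, C.
FIRST sets used below: FIRST(X) = { ')', '-' }

A: nullable alternative(s) A → ε; FOLLOW(A) = { $, ')', 'c' }
  A → -: FIRST \ {ε} = { '-' } — disjoint from FOLLOW(A)
  A → ε: FIRST \ {ε} = { } — this is the only nullable alternative, skip

C: nullable alternative(s) C → ε; FOLLOW(C) = { $ }
  C → X ) A: FIRST \ {ε} = { ')', '-' } — disjoint from FOLLOW(C)
  C → ε: FIRST \ {ε} = { } — this is the only nullable alternative, skip

B, X have no nullable alternative, so no FIRST/FOLLOW check is needed there.

No FIRST/FOLLOW conflicts found.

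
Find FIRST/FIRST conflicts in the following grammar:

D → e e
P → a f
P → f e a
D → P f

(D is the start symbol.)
No FIRST/FIRST conflicts.

A FIRST/FIRST conflict occurs when two productions N → α and N → β for the same non-terminal have FIRST(α) ∩ FIRST(β) ≠ ∅ (with ε ∈ FIRST of a nullable right-hand side, so two nullable alternatives also conflict).

FIRST sets of the non-terminals at (or reachable through a nullable prefix from) the front of some alternative:
  FIRST(P) = { 'a', 'f' }

Productions for D:
  D → e e: FIRST = { 'e' }
  D → P f: FIRST = { 'a', 'f' }
Productions for P:
  P → a f: FIRST = { 'a' }
  P → f e a: FIRST = { 'f' }

All alternatives of each non-terminal have pairwise disjoint FIRST sets.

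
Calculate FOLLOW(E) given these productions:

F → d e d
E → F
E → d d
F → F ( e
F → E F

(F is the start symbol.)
{ 'd' }

To compute FOLLOW(E), find every occurrence of E on a right-hand side N → α E β: add FIRST(β) \ {ε}, and if β is empty or nullable also add FOLLOW(N). Iterate to a fixed point.

In F → E F: E is followed by F, add FIRST(F) \ {ε} = { 'd' }

Taking the union: FOLLOW(E) = { 'd' }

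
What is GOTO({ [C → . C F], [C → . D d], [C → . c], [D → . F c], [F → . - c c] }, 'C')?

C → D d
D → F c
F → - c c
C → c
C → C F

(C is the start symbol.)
GOTO(I, 'C') = CLOSURE({ [A → αX.β] : [A → α.Xβ] ∈ I, X = 'C' })

Items with dot before 'C', with the dot advanced:
  [C → . C F] → [C → C . F]
Closure of the advanced items:
  [C → C . F] has the dot before F: add [F → . - c c]

GOTO = { [C → C . F], [F → . - c c] }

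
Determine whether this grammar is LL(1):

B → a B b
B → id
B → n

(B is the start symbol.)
Yes, the grammar is LL(1).

A grammar is LL(1) if for each non-terminal N with multiple productions, the predict sets of those productions are pairwise disjoint, where PREDICT(N → α) = (FIRST(α) \ {ε}) ∪ (FOLLOW(N) if α ⇒* ε).

For B:
  PREDICT(B → a B b) = { 'a' }
  PREDICT(B → id) = { 'id' }
  PREDICT(B → n) = { 'n' }

All predict sets are disjoint. The grammar IS LL(1).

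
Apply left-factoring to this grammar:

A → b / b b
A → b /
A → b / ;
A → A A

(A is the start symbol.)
Left-factoring transforms A → αβ₁ | αβ₂ into A → αA' and A' → β₁ | β₂
(α is the longest common prefix among the alternatives). Repeat until
no nonterminal has two alternatives with a common prefix.

Round 1: A has alternatives sharing prefix 'b /'. Introduce A': A → b / A'
  Add: A' → b b
  Add: A' → ε
  Add: A' → ;

No remaining common prefixes — done.

Resulting grammar:
A → b / A'
A' → b b
A' → ε
A' → ;
A → A A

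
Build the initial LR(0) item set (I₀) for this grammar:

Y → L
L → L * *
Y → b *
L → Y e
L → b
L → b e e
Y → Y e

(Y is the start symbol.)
{ [L → . L * *], [L → . Y e], [L → . b e e], [L → . b], [Y → . L], [Y → . Y e], [Y → . b *], [Y' → . Y] }

First, augment the grammar with Y' → Y
I₀ = CLOSURE({ [Y' → . Y] }):
  [Y' → . Y] has the dot before Y: add [Y → . L], [Y → . b *], [Y → . Y e]
  [Y → . L] has the dot before L: add [L → . L * *], [L → . Y e], [L → . b], [L → . b e e]
No further items can be added.

I₀ = { [L → . L * *], [L → . Y e], [L → . b e e], [L → . b], [Y → . L], [Y → . Y e], [Y → . b *], [Y' → . Y] }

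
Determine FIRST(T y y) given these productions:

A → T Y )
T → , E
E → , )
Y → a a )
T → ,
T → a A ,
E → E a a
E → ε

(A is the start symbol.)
FIRST sets of the non-terminals involved (from the grammar, by fixed-point iteration):
  FIRST(T) = { ',', 'a' }

To compute FIRST(T y y), process the symbols left to right:
Symbol T is a non-terminal. Add FIRST(T) \ {ε} = { ',', 'a' }
T is not nullable (ε ∉ FIRST(T)), so stop here.
FIRST(T y y) = { ',', 'a' }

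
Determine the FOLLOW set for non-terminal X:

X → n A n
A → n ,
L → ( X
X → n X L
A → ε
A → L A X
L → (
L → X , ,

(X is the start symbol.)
To compute FOLLOW(X), find every occurrence of X on a right-hand side N → α X β: add FIRST(β) \ {ε}, and if β is empty or nullable also add FOLLOW(N). Iterate to a fixed point.

X is the start symbol, so $ ∈ FOLLOW(X).
In L → ( X: X is at the end, add FOLLOW(L)
In X → n X L: X is followed by L, add FIRST(L) \ {ε} = { '(', 'n' }
In A → L A X: X is at the end, add FOLLOW(A)
In L → X , ,: X is followed by ',' ',', add FIRST(',' ',') \ {ε} = { ',' }

The FOLLOW sets referred to above (computed the same way, to a fixed point):
  FOLLOW(L) = { $, '(', ',', 'n' }
  FOLLOW(A) = { 'n' }

Taking the union: FOLLOW(X) = { $, '(', ',', 'n' }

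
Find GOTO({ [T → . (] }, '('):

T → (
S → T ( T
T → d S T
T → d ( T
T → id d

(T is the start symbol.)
GOTO(I, '(') = CLOSURE({ [A → αX.β] : [A → α.Xβ] ∈ I, X = '(' })

Items with dot before '(', with the dot advanced:
  [T → . (] → [T → ( .]
Closure adds nothing (no advanced item has the dot before a non-terminal).

GOTO = { [T → ( .] }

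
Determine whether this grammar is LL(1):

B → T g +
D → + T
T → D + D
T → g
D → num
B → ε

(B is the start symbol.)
A grammar is LL(1) if for each non-terminal N with multiple productions, the predict sets of those productions are pairwise disjoint, where PREDICT(N → α) = (FIRST(α) \ {ε}) ∪ (FOLLOW(N) if α ⇒* ε).

Relevant sets:
  FIRST(T) = { '+', 'g', 'num' }
  FIRST(D) = { '+', 'num' }
  FOLLOW(B) = { $ }

For B:
  PREDICT(B → T g '+') = { '+', 'g', 'num' }
  PREDICT(B → ε) = { $ }
For D:
  PREDICT(D → '+' T) = { '+' }
  PREDICT(D → num) = { 'num' }
For T:
  PREDICT(T → D '+' D) = { '+', 'num' }
  PREDICT(T → g) = { 'g' }

All predict sets are disjoint. The grammar IS LL(1).

Answer: Yes, the grammar is LL(1).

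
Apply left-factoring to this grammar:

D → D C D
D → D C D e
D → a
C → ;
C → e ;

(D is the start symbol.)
D → D C D D'
D' → ε
D' → e
D → a
C → ;
C → e ;

Left-factoring transforms A → αβ₁ | αβ₂ into A → αA' and A' → β₁ | β₂
(α is the longest common prefix among the alternatives). Repeat until
no nonterminal has two alternatives with a common prefix.

Round 1: D has alternatives sharing prefix 'D C D'. Introduce D': D → D C D D'
  Add: D' → ε
  Add: D' → e

No remaining common prefixes — done.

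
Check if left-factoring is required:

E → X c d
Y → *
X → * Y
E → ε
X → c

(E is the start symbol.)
No, left-factoring is not needed

Left-factoring is needed when two productions for the same non-terminal
share a common prefix on the right-hand side.

Productions for E:
  E → X c d
  E → ε
Productions for X:
  X → * Y
  X → c

No common prefixes found.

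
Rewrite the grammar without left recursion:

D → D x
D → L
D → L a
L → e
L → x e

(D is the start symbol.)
D is directly left-recursive. The standard transformation for
  A → A α₁ | ... | A α_m | β₁ | ... | β_n
is
  A  → β₁ A' | ... | β_n A'
  A' → α₁ A' | ... | α_m A' | ε

D → L becomes D → L D'
D → L a becomes D → L a D'
D → D x becomes D' → x D'
Add D' → ε

Productions for other non-terminals are unchanged:
  L → e
  L → x e

Resulting grammar:
D → L D'
D → L a D'
D' → x D'
D' → ε
L → e
L → x e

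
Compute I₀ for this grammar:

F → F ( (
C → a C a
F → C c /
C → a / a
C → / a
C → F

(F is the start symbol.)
First, augment the grammar with F' → F
I₀ = CLOSURE({ [F' → . F] }):
  [F' → . F] has the dot before F: add [F → . F ( (], [F → . C c /]
  [F → . C c /] has the dot before C: add [C → . a C a], [C → . a / a], [C → . / a], [C → . F]
No further items can be added.

I₀ = { [C → . / a], [C → . F], [C → . a / a], [C → . a C a], [F → . C c /], [F → . F ( (], [F' → . F] }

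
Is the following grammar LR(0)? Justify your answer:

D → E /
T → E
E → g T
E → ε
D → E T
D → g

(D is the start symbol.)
No. Shift-reduce conflict between [E → .] and [D → . g]

A grammar is LR(0) if no state in the canonical LR(0) collection has:
  - both a shift item (dot before a terminal) and a complete item (shift-reduce conflict), or
  - two or more complete items (reduce-reduce conflict; the accept item [D' → D .] counts as a complete item here).

Augment with D' → D and build the canonical LR(0) collection (I0 = CLOSURE({[D' → . D]}), then GOTO on every symbol after a dot until no new states appear). It has 9 states:
  I0: { [D → . E /], [D → . E T], [D → . g], [D' → . D], [E → . g T], [E → .] }  — shift, reduce
  I1: { [D' → D .] }  — accept
  I2: { [D → E . /], [D → E . T], [E → . g T], [E → .], [T → . E] }  — shift, reduce
  I3: { [D → g .], [E → . g T], [E → .], [E → g . T], [T → . E] }  — shift, 2 reduces
  I4: { [T → E .] }  — reduce
  I5: { [E → g T .] }  — reduce
  I6: { [E → . g T], [E → .], [E → g . T], [T → . E] }  — shift, reduce
  I7: { [D → E / .] }  — reduce
  I8: { [D → E T .] }  — reduce

Conflict in state I0:
  Shift-reduce conflict between [E → .] and [D → . g]
So the grammar is NOT LR(0).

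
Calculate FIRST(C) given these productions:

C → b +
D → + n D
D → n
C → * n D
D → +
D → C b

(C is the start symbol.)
To compute FIRST(C), examine every production with C on the left-hand side, reading each right-hand side left to right until a non-nullable symbol is reached.

From C → b +:
  - b is a terminal: add 'b' and stop
From C → * n D:
  - '*' is a terminal: add '*' and stop

Collecting: FIRST(C) = { '*', 'b' }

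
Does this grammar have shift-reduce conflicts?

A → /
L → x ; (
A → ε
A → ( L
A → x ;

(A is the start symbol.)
Augment with A' → A and build the canonical LR(0) collection (I0 = CLOSURE({[A' → . A]}), then GOTO on every symbol after a dot until no new states appear). It has 10 states:
  I0: { [A → . ( L], [A → . /], [A → . x ;], [A → .], [A' → . A] }  — shift, reduce
  I1: { [A → ( . L], [L → . x ; (] }  — shift
  I2: { [A → / .] }  — reduce
  I3: { [A' → A .] }  — accept
  I4: { [A → x . ;] }  — shift
  I5: { [A → x ; .] }  — reduce
  I6: { [A → ( L .] }  — reduce
  I7: { [L → x . ; (] }  — shift
  I8: { [L → x ; . (] }  — shift
  I9: { [L → x ; ( .] }  — reduce

I0 contains reduce item [A → .] and shift items [A → . ( L], [A → . /], [A → . x ;] — shift-reduce conflict.

Answer: Yes — I0: [A → .] vs [A → . ( L]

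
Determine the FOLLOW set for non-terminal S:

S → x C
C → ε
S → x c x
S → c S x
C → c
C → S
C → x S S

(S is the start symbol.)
{ $, 'c', 'x' }

To compute FOLLOW(S), find every occurrence of S on a right-hand side N → α S β: add FIRST(β) \ {ε}, and if β is empty or nullable also add FOLLOW(N). Iterate to a fixed point.

S is the start symbol, so $ ∈ FOLLOW(S).
In S → c S x: S is followed by x, add FIRST(x) \ {ε} = { 'x' }
In C → S: S is at the end, add FOLLOW(C)
In C → x S S: S is followed by S, add FIRST(S) \ {ε} = { 'c', 'x' }
In C → x S S: S is at the end, add FOLLOW(C)

The FOLLOW sets referred to above (computed the same way, to a fixed point):
  FOLLOW(C) = { $, 'c', 'x' }

Taking the union: FOLLOW(S) = { $, 'c', 'x' }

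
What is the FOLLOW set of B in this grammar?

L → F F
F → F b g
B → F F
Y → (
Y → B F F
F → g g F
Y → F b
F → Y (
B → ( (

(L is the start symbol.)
To compute FOLLOW(B), find every occurrence of B on a right-hand side N → α B β: add FIRST(β) \ {ε}, and if β is empty or nullable also add FOLLOW(N). Iterate to a fixed point.

In Y → B F F: B is followed by F F, add FIRST(F F) \ {ε} = { '(', 'g' }

Taking the union: FOLLOW(B) = { '(', 'g' }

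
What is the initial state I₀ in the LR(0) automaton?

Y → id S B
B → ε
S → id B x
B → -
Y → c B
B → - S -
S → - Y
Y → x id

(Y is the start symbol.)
{ [Y → . c B], [Y → . id S B], [Y → . x id], [Y' → . Y] }

First, augment the grammar with Y' → Y
I₀ = CLOSURE({ [Y' → . Y] }):
  [Y' → . Y] has the dot before Y: add [Y → . id S B], [Y → . c B], [Y → . x id]
No further items can be added.

I₀ = { [Y → . c B], [Y → . id S B], [Y → . x id], [Y' → . Y] }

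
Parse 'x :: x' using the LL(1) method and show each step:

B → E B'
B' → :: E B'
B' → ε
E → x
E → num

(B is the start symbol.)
LL(1) parsing maintains a stack (initially the start symbol over $) and the input. At each step: if the stack top is a terminal, match it against the current input token; if it is a non-terminal N, replace it with the RHS of M[N, lookahead] (the unique production whose predict set contains the lookahead).

Stack is shown with the top on the left.

Stack      Input     Action
---------------------------
B $        x :: x $  output B → E B'
E B' $     x :: x $  output E → x
x B' $     x :: x $  match 'x'
B' $       :: x $    output B' → :: E B'
:: E B' $  :: x $    match '::'
E B' $     x $       output E → x
x B' $     x $       match 'x'
B' $       $         output B' → ε
$          $         accept

The string is accepted.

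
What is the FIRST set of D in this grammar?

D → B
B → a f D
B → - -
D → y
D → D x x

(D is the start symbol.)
{ '-', 'a', 'y' }

To compute FIRST(D), examine every production with D on the left-hand side, reading each right-hand side left to right until a non-nullable symbol is reached.

FIRST sets of the other non-terminals involved (by the same procedure, iterated to a fixed point):
  FIRST(B) = { '-', 'a' }

From D → B:
  - B is a non-terminal: add FIRST(B) \ {ε} = { '-', 'a' }
    B is not nullable, so stop
From D → y:
  - y is a terminal: add 'y' and stop
From D → D x x:
  - D is the symbol being defined: contributes nothing new
    D is not nullable, so stop

Collecting: FIRST(D) = { '-', 'a', 'y' }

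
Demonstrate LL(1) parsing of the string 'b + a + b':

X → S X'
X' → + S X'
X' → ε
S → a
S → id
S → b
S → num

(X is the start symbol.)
Stack is shown with the top on the left.

Stack     Input        Action
-----------------------------
X $       b + a + b $  output X → S X'
S X' $    b + a + b $  output S → b
b X' $    b + a + b $  match 'b'
X' $      + a + b $    output X' → + S X'
+ S X' $  + a + b $    match '+'
S X' $    a + b $      output S → a
a X' $    a + b $      match 'a'
X' $      + b $        output X' → + S X'
+ S X' $  + b $        match '+'
S X' $    b $          output S → b
b X' $    b $          match 'b'
X' $      $            output X' → ε
$         $            accept

The string is accepted.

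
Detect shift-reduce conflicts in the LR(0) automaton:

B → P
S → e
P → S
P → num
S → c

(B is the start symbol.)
No shift-reduce conflicts

A shift-reduce conflict occurs when an LR(0) state has both:
  - a complete (reduce) item [A → α .] (dot at the end), and
  - a shift item [B → β . c γ] (dot before a terminal).

Augment with B' → B and build the canonical LR(0) collection (I0 = CLOSURE({[B' → . B]}), then GOTO on every symbol after a dot until no new states appear). It has 7 states:
  I0: { [B → . P], [B' → . B], [P → . S], [P → . num], [S → . c], [S → . e] }  — shift
  I1: { [B' → B .] }  — accept
  I2: { [B → P .] }  — reduce
  I3: { [P → S .] }  — reduce
  I4: { [S → c .] }  — reduce
  I5: { [S → e .] }  — reduce
  I6: { [P → num .] }  — reduce

No state contains both a complete item and a shift item.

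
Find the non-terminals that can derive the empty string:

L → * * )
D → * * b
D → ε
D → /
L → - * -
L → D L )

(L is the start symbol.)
A non-terminal is nullable if it can derive ε (the empty string): either it has an ε-production, or it has a production whose right-hand side consists entirely of nullable non-terminals.

ε-productions: D → ε
So D is immediately nullable.
No further non-terminal can be added: every production for the remaining non-terminals contains a terminal or a non-nullable non-terminal.
Nullable = { 'D' }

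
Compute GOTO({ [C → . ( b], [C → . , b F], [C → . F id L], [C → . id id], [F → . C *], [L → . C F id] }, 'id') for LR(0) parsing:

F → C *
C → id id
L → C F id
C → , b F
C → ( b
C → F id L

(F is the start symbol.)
GOTO(I, 'id') = CLOSURE({ [A → αX.β] : [A → α.Xβ] ∈ I, X = 'id' })

Items with dot before 'id', with the dot advanced:
  [C → . id id] → [C → id . id]
Closure adds nothing (no advanced item has the dot before a non-terminal).

GOTO = { [C → id . id] }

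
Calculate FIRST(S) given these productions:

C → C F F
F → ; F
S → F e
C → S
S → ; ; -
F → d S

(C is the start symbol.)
{ ';', 'd' }

To compute FIRST(S), examine every production with S on the left-hand side, reading each right-hand side left to right until a non-nullable symbol is reached.

FIRST sets of the other non-terminals involved (by the same procedure, iterated to a fixed point):
  FIRST(F) = { ';', 'd' }

From S → F e:
  - F is a non-terminal: add FIRST(F) \ {ε} = { ';', 'd' }
    F is not nullable, so stop
From S → ; ; -:
  - ';' is a terminal: add ';' and stop

Collecting: FIRST(S) = { ';', 'd' }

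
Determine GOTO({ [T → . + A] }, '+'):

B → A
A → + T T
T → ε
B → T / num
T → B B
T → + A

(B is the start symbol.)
{ [A → . + T T], [T → + . A] }

GOTO(I, '+') = CLOSURE({ [A → αX.β] : [A → α.Xβ] ∈ I, X = '+' })

Items with dot before '+', with the dot advanced:
  [T → . + A] → [T → + . A]
Closure of the advanced items:
  [T → + . A] has the dot before A: add [A → . + T T]

GOTO = { [A → . + T T], [T → + . A] }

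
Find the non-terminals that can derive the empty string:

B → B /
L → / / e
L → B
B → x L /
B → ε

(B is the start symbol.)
A non-terminal is nullable if it can derive ε (the empty string): either it has an ε-production, or it has a production whose right-hand side consists entirely of nullable non-terminals.

ε-productions: B → ε
So B is immediately nullable.
L → B: every symbol on the right is nullable, so L is nullable too.
Every non-terminal is now nullable.
Nullable = { 'B', 'L' }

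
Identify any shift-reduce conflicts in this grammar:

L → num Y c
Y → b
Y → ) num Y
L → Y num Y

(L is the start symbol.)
No shift-reduce conflicts

A shift-reduce conflict occurs when an LR(0) state has both:
  - a complete (reduce) item [A → α .] (dot at the end), and
  - a shift item [B → β . c γ] (dot before a terminal).

Augment with L' → L and build the canonical LR(0) collection (I0 = CLOSURE({[L' → . L]}), then GOTO on every symbol after a dot until no new states appear). It has 12 states:
  I0: { [L → . Y num Y], [L → . num Y c], [L' → . L], [Y → . ) num Y], [Y → . b] }  — shift
  I1: { [Y → ) . num Y] }  — shift
  I2: { [L' → L .] }  — accept
  I3: { [L → Y . num Y] }  — shift
  I4: { [Y → b .] }  — reduce
  I5: { [L → num . Y c], [Y → . ) num Y], [Y → . b] }  — shift
  I6: { [L → num Y . c] }  — shift
  I7: { [L → num Y c .] }  — reduce
  I8: { [L → Y num . Y], [Y → . ) num Y], [Y → . b] }  — shift
  I9: { [L → Y num Y .] }  — reduce
  I10: { [Y → ) num . Y], [Y → . ) num Y], [Y → . b] }  — shift
  I11: { [Y → ) num Y .] }  — reduce

No state contains both a complete item and a shift item.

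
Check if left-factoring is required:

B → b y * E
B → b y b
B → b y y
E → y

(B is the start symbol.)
Yes, B has productions with common prefix 'b y'

Left-factoring is needed when two productions for the same non-terminal
share a common prefix on the right-hand side.

Productions for B:
  B → b y * E
  B → b y b
  B → b y y

Found common prefix 'b y' in productions for B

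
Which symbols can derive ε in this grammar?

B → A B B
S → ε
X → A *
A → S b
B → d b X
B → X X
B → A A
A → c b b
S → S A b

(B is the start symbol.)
ε-productions: S → ε
So S is immediately nullable.
No further non-terminal can be added: every production for the remaining non-terminals contains a terminal or a non-nullable non-terminal.
Nullable = { 'S' }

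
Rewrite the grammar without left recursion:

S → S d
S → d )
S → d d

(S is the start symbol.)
S → d ) S'
S → d d S'
S' → d S'
S' → ε

S is directly left-recursive. The standard transformation for
  A → A α₁ | ... | A α_m | β₁ | ... | β_n
is
  A  → β₁ A' | ... | β_n A'
  A' → α₁ A' | ... | α_m A' | ε

S → d ) becomes S → d ) S'
S → d d becomes S → d d S'
S → S d becomes S' → d S'
Add S' → ε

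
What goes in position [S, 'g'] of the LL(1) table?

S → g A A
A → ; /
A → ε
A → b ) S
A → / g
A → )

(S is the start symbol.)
To find M[S, 'g'], we find productions for S where 'g' is in the predict set (PREDICT(N → α) = (FIRST(α) \ {ε}) ∪ (FOLLOW(N) if α ⇒* ε)).

S → g A A: PREDICT = { 'g' }
  'g' is in predict set, so this production goes in M[S, 'g']

M[S, 'g'] = S → g A A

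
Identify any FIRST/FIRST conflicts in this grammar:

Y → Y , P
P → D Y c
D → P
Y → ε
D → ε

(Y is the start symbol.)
A FIRST/FIRST conflict occurs when two productions N → α and N → β for the same non-terminal have FIRST(α) ∩ FIRST(β) ≠ ∅ (with ε ∈ FIRST of a nullable right-hand side, so two nullable alternatives also conflict).

FIRST sets of the non-terminals at (or reachable through a nullable prefix from) the front of some alternative:
  FIRST(Y) = { ',', ε }
  FIRST(P) = { ',', 'c' }

Productions for Y:
  Y → Y , P: FIRST = { ',' }
  Y → ε: FIRST = { ε }
Productions for D:
  D → P: FIRST = { ',', 'c' }
  D → ε: FIRST = { ε }
P has only one production, so no FIRST/FIRST conflict is possible there.

All alternatives of each non-terminal have pairwise disjoint FIRST sets.

Answer: No FIRST/FIRST conflicts.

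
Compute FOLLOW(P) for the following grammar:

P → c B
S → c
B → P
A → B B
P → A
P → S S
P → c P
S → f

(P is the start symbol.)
{ $, 'c', 'f' }

To compute FOLLOW(P), find every occurrence of P on a right-hand side N → α P β: add FIRST(β) \ {ε}, and if β is empty or nullable also add FOLLOW(N). Iterate to a fixed point.

P is the start symbol, so $ ∈ FOLLOW(P).
In B → P: P is at the end, add FOLLOW(B)
In P → c P: P is at the end; this adds FOLLOW(P) to itself — nothing new

The FOLLOW sets referred to above (computed the same way, to a fixed point):
  FOLLOW(B) = { $, 'c', 'f' }

Taking the union: FOLLOW(P) = { $, 'c', 'f' }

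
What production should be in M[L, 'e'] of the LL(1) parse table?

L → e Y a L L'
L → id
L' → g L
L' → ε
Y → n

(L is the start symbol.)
To find M[L, 'e'], we find productions for L where 'e' is in the predict set (PREDICT(N → α) = (FIRST(α) \ {ε}) ∪ (FOLLOW(N) if α ⇒* ε)).

L → e Y a L L': PREDICT = { 'e' }
  'e' is in predict set, so this production goes in M[L, 'e']
L → id: PREDICT = { 'id' }

M[L, 'e'] = L → e Y a L L'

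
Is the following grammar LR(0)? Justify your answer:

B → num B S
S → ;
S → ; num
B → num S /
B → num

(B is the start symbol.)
No. Shift-reduce conflict between [B → num .] and [B → . num]

A grammar is LR(0) if no state in the canonical LR(0) collection has:
  - both a shift item (dot before a terminal) and a complete item (shift-reduce conflict), or
  - two or more complete items (reduce-reduce conflict; the accept item [B' → B .] counts as a complete item here).

Augment with B' → B and build the canonical LR(0) collection (I0 = CLOSURE({[B' → . B]}), then GOTO on every symbol after a dot until no new states appear). It has 9 states:
  I0: { [B → . num B S], [B → . num S /], [B → . num], [B' → . B] }  — shift
  I1: { [B' → B .] }  — accept
  I2: { [B → . num B S], [B → . num S /], [B → . num], [B → num . B S], [B → num . S /], [B → num .], [S → . ; num], [S → . ;] }  — shift, reduce
  I3: { [S → ; . num], [S → ; .] }  — shift, reduce
  I4: { [B → num B . S], [S → . ; num], [S → . ;] }  — shift
  I5: { [B → num S . /] }  — shift
  I6: { [B → num S / .] }  — reduce
  I7: { [B → num B S .] }  — reduce
  I8: { [S → ; num .] }  — reduce

Conflict in state I2:
  Shift-reduce conflict between [B → num .] and [B → . num]
So the grammar is NOT LR(0).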